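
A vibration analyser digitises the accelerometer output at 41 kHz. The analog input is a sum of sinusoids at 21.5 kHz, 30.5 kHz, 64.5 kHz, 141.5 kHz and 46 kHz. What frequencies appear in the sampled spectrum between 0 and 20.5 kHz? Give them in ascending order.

5 kHz, 10.5 kHz, 17.5 kHz, 18.5 kHz, 19.5 kHz

fs/2 = 20.5 kHz.
21.5 kHz > fs/2 = 20.5 kHz, folds to fs − 21.5 kHz = 19.5 kHz.
30.5 kHz > fs/2 = 20.5 kHz, folds to fs − 30.5 kHz = 10.5 kHz.
64.5 kHz mod fs = 23.5 kHz.
23.5 kHz > fs/2 = 20.5 kHz, folds to fs − 23.5 kHz = 17.5 kHz.
141.5 kHz mod fs = 18.5 kHz.
18.5 kHz ≤ fs/2 = 20.5 kHz, appears at 18.5 kHz.
46 kHz mod fs = 5 kHz.
5 kHz ≤ fs/2 = 20.5 kHz, appears at 5 kHz.
Distinct values: {5 kHz, 10.5 kHz, 17.5 kHz, 18.5 kHz, 19.5 kHz}.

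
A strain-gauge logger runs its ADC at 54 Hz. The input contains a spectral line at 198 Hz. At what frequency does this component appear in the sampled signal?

18 Hz

198 Hz mod fs = 36 Hz.
36 Hz > fs/2 = 27 Hz, folds to fs − 36 Hz = 18 Hz.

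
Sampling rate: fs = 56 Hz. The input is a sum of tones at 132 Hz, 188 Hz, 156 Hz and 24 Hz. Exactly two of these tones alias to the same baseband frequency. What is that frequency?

20 Hz

fs/2 = 28 Hz.
132 Hz mod fs = 20 Hz.
20 Hz ≤ fs/2 = 28 Hz, appears at 20 Hz.
188 Hz mod fs = 20 Hz.
20 Hz ≤ fs/2 = 28 Hz, appears at 20 Hz.
156 Hz mod fs = 44 Hz.
44 Hz > fs/2 = 28 Hz, folds to fs − 44 Hz = 12 Hz.
24 Hz ≤ fs/2 = 28 Hz, passes unchanged.
132 Hz and 188 Hz both map to 20 Hz.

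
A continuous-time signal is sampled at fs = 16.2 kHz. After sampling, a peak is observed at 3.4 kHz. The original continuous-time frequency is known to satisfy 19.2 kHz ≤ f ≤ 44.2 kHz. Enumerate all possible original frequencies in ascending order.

19.6 kHz, 29 kHz, 35.8 kHz

Frequencies that alias to 3.4 kHz are k·fs ± 3.4 kHz for integer k ≥ 0.
k=0: 3.4 kHz.
k=1: 12.8 kHz, 19.6 kHz.
k=2: 29 kHz, 35.8 kHz.
k=3: 45.2 kHz, 52 kHz.
Within [19.2 kHz, 44.2 kHz]: 19.6 kHz, 29 kHz, 35.8 kHz.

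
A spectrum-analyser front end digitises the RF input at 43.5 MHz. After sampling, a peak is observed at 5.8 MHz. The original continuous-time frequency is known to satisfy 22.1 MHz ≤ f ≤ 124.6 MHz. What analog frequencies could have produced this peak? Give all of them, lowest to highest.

37.7 MHz, 49.3 MHz, 81.2 MHz, 92.8 MHz

Frequencies that alias to 5.8 MHz are k·fs ± 5.8 MHz for integer k ≥ 0.
k=0: 5.8 MHz.
k=1: 37.7 MHz, 49.3 MHz.
k=2: 81.2 MHz, 92.8 MHz.
k=3: 124.7 MHz, 136.3 MHz.
Within [22.1 MHz, 124.6 MHz]: 37.7 MHz, 49.3 MHz, 81.2 MHz, 92.8 MHz.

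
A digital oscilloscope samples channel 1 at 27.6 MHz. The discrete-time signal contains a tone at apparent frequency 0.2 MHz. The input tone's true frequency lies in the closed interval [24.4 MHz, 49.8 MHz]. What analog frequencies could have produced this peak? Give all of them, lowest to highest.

Frequencies that alias to 0.2 MHz are k·fs ± 0.2 MHz for integer k ≥ 0.
k=0: 0.2 MHz.
k=1: 27.4 MHz, 27.8 MHz.
k=2: 55 MHz, 55.4 MHz.
Within [24.4 MHz, 49.8 MHz]: 27.4 MHz, 27.8 MHz.

27.4 MHz, 27.8 MHz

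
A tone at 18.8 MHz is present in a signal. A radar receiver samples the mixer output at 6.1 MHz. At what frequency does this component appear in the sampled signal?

18.8 MHz mod fs = 0.5 MHz.
0.5 MHz ≤ fs/2 = 3.05 MHz, appears at 0.5 MHz.

0.5 MHz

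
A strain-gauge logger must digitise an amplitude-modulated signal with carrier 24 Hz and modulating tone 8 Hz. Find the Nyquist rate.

64 Hz

AM sidebands sit at fc ± fm = 16 Hz and 32 Hz.
Highest-frequency component: 32 Hz.
Nyquist rate = 2 × 32 Hz = 64 Hz.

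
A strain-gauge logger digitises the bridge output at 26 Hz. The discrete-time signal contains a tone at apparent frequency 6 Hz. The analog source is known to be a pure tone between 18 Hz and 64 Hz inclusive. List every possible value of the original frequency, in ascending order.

Frequencies that alias to 6 Hz are k·fs ± 6 Hz for integer k ≥ 0.
k=0: 6 Hz.
k=1: 20 Hz, 32 Hz.
k=2: 46 Hz, 58 Hz.
k=3: 72 Hz, 84 Hz.
Within [18 Hz, 64 Hz]: 20 Hz, 32 Hz, 46 Hz, 58 Hz.

20 Hz, 32 Hz, 46 Hz, 58 Hz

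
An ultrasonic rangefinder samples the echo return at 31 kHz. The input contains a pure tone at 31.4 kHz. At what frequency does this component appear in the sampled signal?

31.4 kHz mod fs = 0.4 kHz.
0.4 kHz ≤ fs/2 = 15.5 kHz, appears at 0.4 kHz.

0.4 kHz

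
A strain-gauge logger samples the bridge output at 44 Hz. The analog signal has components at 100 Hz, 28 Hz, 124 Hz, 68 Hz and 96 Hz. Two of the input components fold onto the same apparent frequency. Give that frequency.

8 Hz

fs/2 = 22 Hz.
100 Hz mod fs = 12 Hz.
12 Hz ≤ fs/2 = 22 Hz, appears at 12 Hz.
28 Hz > fs/2 = 22 Hz, folds to fs − 28 Hz = 16 Hz.
124 Hz mod fs = 36 Hz.
36 Hz > fs/2 = 22 Hz, folds to fs − 36 Hz = 8 Hz.
68 Hz mod fs = 24 Hz.
24 Hz > fs/2 = 22 Hz, folds to fs − 24 Hz = 20 Hz.
96 Hz mod fs = 8 Hz.
8 Hz ≤ fs/2 = 22 Hz, appears at 8 Hz.
96 Hz and 124 Hz both map to 8 Hz.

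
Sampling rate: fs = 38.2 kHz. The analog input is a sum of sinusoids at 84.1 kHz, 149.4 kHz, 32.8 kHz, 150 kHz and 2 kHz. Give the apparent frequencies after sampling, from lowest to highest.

2 kHz, 2.8 kHz, 3.4 kHz, 5.4 kHz, 7.7 kHz

fs/2 = 19.1 kHz.
84.1 kHz mod fs = 7.7 kHz.
7.7 kHz ≤ fs/2 = 19.1 kHz, appears at 7.7 kHz.
149.4 kHz mod fs = 34.8 kHz.
34.8 kHz > fs/2 = 19.1 kHz, folds to fs − 34.8 kHz = 3.4 kHz.
32.8 kHz > fs/2 = 19.1 kHz, folds to fs − 32.8 kHz = 5.4 kHz.
150 kHz mod fs = 35.4 kHz.
35.4 kHz > fs/2 = 19.1 kHz, folds to fs − 35.4 kHz = 2.8 kHz.
2 kHz ≤ fs/2 = 19.1 kHz, passes unchanged.
Distinct values: {2 kHz, 2.8 kHz, 3.4 kHz, 5.4 kHz, 7.7 kHz}.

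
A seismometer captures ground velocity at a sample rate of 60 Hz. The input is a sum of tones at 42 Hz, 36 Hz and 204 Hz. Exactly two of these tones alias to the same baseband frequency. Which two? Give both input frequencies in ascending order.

fs/2 = 30 Hz.
42 Hz > fs/2 = 30 Hz, folds to fs − 42 Hz = 18 Hz.
36 Hz > fs/2 = 30 Hz, folds to fs − 36 Hz = 24 Hz.
204 Hz mod fs = 24 Hz.
24 Hz ≤ fs/2 = 30 Hz, appears at 24 Hz.
36 Hz and 204 Hz both map to 24 Hz.

36 Hz, 204 Hz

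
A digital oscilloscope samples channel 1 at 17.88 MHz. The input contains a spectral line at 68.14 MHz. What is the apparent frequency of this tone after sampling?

68.14 MHz mod fs = 14.5 MHz.
14.5 MHz > fs/2 = 8.94 MHz, folds to fs − 14.5 MHz = 3.38 MHz.

3.38 MHz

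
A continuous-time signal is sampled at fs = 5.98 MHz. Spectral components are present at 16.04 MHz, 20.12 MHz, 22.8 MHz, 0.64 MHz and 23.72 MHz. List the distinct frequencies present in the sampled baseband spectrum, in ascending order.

fs/2 = 2.99 MHz.
16.04 MHz mod fs = 4.08 MHz.
4.08 MHz > fs/2 = 2.99 MHz, folds to fs − 4.08 MHz = 1.9 MHz.
20.12 MHz mod fs = 2.18 MHz.
2.18 MHz ≤ fs/2 = 2.99 MHz, appears at 2.18 MHz.
22.8 MHz mod fs = 4.86 MHz.
4.86 MHz > fs/2 = 2.99 MHz, folds to fs − 4.86 MHz = 1.12 MHz.
0.64 MHz ≤ fs/2 = 2.99 MHz, passes unchanged.
23.72 MHz mod fs = 5.78 MHz.
5.78 MHz > fs/2 = 2.99 MHz, folds to fs − 5.78 MHz = 0.2 MHz.
Distinct values: {0.2 MHz, 0.64 MHz, 1.12 MHz, 1.9 MHz, 2.18 MHz}.

0.2 MHz, 0.64 MHz, 1.12 MHz, 1.9 MHz, 2.18 MHz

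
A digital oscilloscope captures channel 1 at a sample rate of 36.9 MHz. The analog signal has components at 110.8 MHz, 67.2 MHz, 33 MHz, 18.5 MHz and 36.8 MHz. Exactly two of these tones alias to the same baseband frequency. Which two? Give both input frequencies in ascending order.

36.8 MHz, 110.8 MHz

fs/2 = 18.45 MHz.
110.8 MHz mod fs = 0.1 MHz.
0.1 MHz ≤ fs/2 = 18.45 MHz, appears at 0.1 MHz.
67.2 MHz mod fs = 30.3 MHz.
30.3 MHz > fs/2 = 18.45 MHz, folds to fs − 30.3 MHz = 6.6 MHz.
33 MHz > fs/2 = 18.45 MHz, folds to fs − 33 MHz = 3.9 MHz.
18.5 MHz > fs/2 = 18.45 MHz, folds to fs − 18.5 MHz = 18.4 MHz.
36.8 MHz > fs/2 = 18.45 MHz, folds to fs − 36.8 MHz = 0.1 MHz.
36.8 MHz and 110.8 MHz both map to 0.1 MHz.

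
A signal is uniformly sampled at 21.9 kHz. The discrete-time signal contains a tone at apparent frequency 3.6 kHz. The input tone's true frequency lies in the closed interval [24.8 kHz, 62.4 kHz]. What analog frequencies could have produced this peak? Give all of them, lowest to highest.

25.5 kHz, 40.2 kHz, 47.4 kHz, 62.1 kHz

Frequencies that alias to 3.6 kHz are k·fs ± 3.6 kHz for integer k ≥ 0.
k=0: 3.6 kHz.
k=1: 18.3 kHz, 25.5 kHz.
k=2: 40.2 kHz, 47.4 kHz.
k=3: 62.1 kHz, 69.3 kHz.
k=4: 84 kHz, 91.2 kHz.
Within [24.8 kHz, 62.4 kHz]: 25.5 kHz, 40.2 kHz, 47.4 kHz, 62.1 kHz.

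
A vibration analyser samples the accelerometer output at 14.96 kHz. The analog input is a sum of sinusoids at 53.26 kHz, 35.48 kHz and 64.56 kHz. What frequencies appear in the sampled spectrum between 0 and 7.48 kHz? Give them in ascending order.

fs/2 = 7.48 kHz.
53.26 kHz mod fs = 8.38 kHz.
8.38 kHz > fs/2 = 7.48 kHz, folds to fs − 8.38 kHz = 6.58 kHz.
35.48 kHz mod fs = 5.56 kHz.
5.56 kHz ≤ fs/2 = 7.48 kHz, appears at 5.56 kHz.
64.56 kHz mod fs = 4.72 kHz.
4.72 kHz ≤ fs/2 = 7.48 kHz, appears at 4.72 kHz.
Distinct values: {4.72 kHz, 5.56 kHz, 6.58 kHz}.

4.72 kHz, 5.56 kHz, 6.58 kHz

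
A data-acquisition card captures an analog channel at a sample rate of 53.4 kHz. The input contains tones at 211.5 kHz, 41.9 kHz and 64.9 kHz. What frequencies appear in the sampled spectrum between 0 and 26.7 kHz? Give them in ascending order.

fs/2 = 26.7 kHz.
211.5 kHz mod fs = 51.3 kHz.
51.3 kHz > fs/2 = 26.7 kHz, folds to fs − 51.3 kHz = 2.1 kHz.
41.9 kHz > fs/2 = 26.7 kHz, folds to fs − 41.9 kHz = 11.5 kHz.
64.9 kHz mod fs = 11.5 kHz.
11.5 kHz ≤ fs/2 = 26.7 kHz, appears at 11.5 kHz.
Distinct values: {2.1 kHz, 11.5 kHz}.

2.1 kHz, 11.5 kHz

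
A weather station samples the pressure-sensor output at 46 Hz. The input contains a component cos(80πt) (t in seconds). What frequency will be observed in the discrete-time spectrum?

6 Hz

ω = 80π rad/s → f = ω/(2π) = 40 Hz.
40 Hz > fs/2 = 23 Hz, folds to fs − 40 Hz = 6 Hz.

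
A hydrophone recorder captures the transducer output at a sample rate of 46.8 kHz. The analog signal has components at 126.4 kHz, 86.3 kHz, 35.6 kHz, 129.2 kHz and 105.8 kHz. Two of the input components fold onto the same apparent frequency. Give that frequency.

fs/2 = 23.4 kHz.
126.4 kHz mod fs = 32.8 kHz.
32.8 kHz > fs/2 = 23.4 kHz, folds to fs − 32.8 kHz = 14 kHz.
86.3 kHz mod fs = 39.5 kHz.
39.5 kHz > fs/2 = 23.4 kHz, folds to fs − 39.5 kHz = 7.3 kHz.
35.6 kHz > fs/2 = 23.4 kHz, folds to fs − 35.6 kHz = 11.2 kHz.
129.2 kHz mod fs = 35.6 kHz.
35.6 kHz > fs/2 = 23.4 kHz, folds to fs − 35.6 kHz = 11.2 kHz.
105.8 kHz mod fs = 12.2 kHz.
12.2 kHz ≤ fs/2 = 23.4 kHz, appears at 12.2 kHz.
35.6 kHz and 129.2 kHz both map to 11.2 kHz.

11.2 kHz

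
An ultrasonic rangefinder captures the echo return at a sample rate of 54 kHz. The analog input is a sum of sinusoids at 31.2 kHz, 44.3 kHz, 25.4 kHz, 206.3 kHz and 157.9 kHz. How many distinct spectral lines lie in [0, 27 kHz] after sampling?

fs/2 = 27 kHz.
31.2 kHz > fs/2 = 27 kHz, folds to fs − 31.2 kHz = 22.8 kHz.
44.3 kHz > fs/2 = 27 kHz, folds to fs − 44.3 kHz = 9.7 kHz.
25.4 kHz ≤ fs/2 = 27 kHz, passes unchanged.
206.3 kHz mod fs = 44.3 kHz.
44.3 kHz > fs/2 = 27 kHz, folds to fs − 44.3 kHz = 9.7 kHz.
157.9 kHz mod fs = 49.9 kHz.
49.9 kHz > fs/2 = 27 kHz, folds to fs − 49.9 kHz = 4.1 kHz.
Distinct values: {4.1 kHz, 9.7 kHz, 22.8 kHz, 25.4 kHz} → 4.

4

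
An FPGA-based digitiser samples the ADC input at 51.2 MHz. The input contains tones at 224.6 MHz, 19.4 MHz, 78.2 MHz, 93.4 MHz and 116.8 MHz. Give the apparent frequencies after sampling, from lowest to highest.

9 MHz, 14.4 MHz, 19.4 MHz, 19.8 MHz, 24.2 MHz

fs/2 = 25.6 MHz.
224.6 MHz mod fs = 19.8 MHz.
19.8 MHz ≤ fs/2 = 25.6 MHz, appears at 19.8 MHz.
19.4 MHz ≤ fs/2 = 25.6 MHz, passes unchanged.
78.2 MHz mod fs = 27 MHz.
27 MHz > fs/2 = 25.6 MHz, folds to fs − 27 MHz = 24.2 MHz.
93.4 MHz mod fs = 42.2 MHz.
42.2 MHz > fs/2 = 25.6 MHz, folds to fs − 42.2 MHz = 9 MHz.
116.8 MHz mod fs = 14.4 MHz.
14.4 MHz ≤ fs/2 = 25.6 MHz, appears at 14.4 MHz.
Distinct values: {9 MHz, 14.4 MHz, 19.4 MHz, 19.8 MHz, 24.2 MHz}.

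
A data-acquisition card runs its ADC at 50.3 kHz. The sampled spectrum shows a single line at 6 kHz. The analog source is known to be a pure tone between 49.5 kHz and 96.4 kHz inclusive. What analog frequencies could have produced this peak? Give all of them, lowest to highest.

56.3 kHz, 94.6 kHz

Frequencies that alias to 6 kHz are k·fs ± 6 kHz for integer k ≥ 0.
k=0: 6 kHz.
k=1: 44.3 kHz, 56.3 kHz.
k=2: 94.6 kHz, 106.6 kHz.
k=3: 144.9 kHz, 156.9 kHz.
Within [49.5 kHz, 96.4 kHz]: 56.3 kHz, 94.6 kHz.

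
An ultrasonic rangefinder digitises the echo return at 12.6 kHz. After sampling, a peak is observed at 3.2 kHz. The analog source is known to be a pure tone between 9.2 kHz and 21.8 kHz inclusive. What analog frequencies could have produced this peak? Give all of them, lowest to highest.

Frequencies that alias to 3.2 kHz are k·fs ± 3.2 kHz for integer k ≥ 0.
k=0: 3.2 kHz.
k=1: 9.4 kHz, 15.8 kHz.
k=2: 22 kHz, 28.4 kHz.
Within [9.2 kHz, 21.8 kHz]: 9.4 kHz, 15.8 kHz.

9.4 kHz, 15.8 kHz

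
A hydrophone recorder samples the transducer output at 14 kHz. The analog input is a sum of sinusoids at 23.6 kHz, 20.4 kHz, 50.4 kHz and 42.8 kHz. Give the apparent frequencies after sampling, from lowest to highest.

0.8 kHz, 4.4 kHz, 5.6 kHz, 6.4 kHz

fs/2 = 7 kHz.
23.6 kHz mod fs = 9.6 kHz.
9.6 kHz > fs/2 = 7 kHz, folds to fs − 9.6 kHz = 4.4 kHz.
20.4 kHz mod fs = 6.4 kHz.
6.4 kHz ≤ fs/2 = 7 kHz, appears at 6.4 kHz.
50.4 kHz mod fs = 8.4 kHz.
8.4 kHz > fs/2 = 7 kHz, folds to fs − 8.4 kHz = 5.6 kHz.
42.8 kHz mod fs = 0.8 kHz.
0.8 kHz ≤ fs/2 = 7 kHz, appears at 0.8 kHz.
Distinct values: {0.8 kHz, 4.4 kHz, 5.6 kHz, 6.4 kHz}.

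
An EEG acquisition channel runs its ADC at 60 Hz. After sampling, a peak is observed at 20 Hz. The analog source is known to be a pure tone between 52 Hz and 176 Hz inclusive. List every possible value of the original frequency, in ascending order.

80 Hz, 100 Hz, 140 Hz, 160 Hz

Frequencies that alias to 20 Hz are k·fs ± 20 Hz for integer k ≥ 0.
k=0: 20 Hz.
k=1: 40 Hz, 80 Hz.
k=2: 100 Hz, 140 Hz.
k=3: 160 Hz, 200 Hz.
k=4: 220 Hz, 260 Hz.
Within [52 Hz, 176 Hz]: 80 Hz, 100 Hz, 140 Hz, 160 Hz.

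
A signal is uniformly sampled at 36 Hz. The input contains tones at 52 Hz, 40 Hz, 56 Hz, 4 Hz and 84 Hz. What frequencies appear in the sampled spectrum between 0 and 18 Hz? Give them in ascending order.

4 Hz, 12 Hz, 16 Hz

fs/2 = 18 Hz.
52 Hz mod fs = 16 Hz.
16 Hz ≤ fs/2 = 18 Hz, appears at 16 Hz.
40 Hz mod fs = 4 Hz.
4 Hz ≤ fs/2 = 18 Hz, appears at 4 Hz.
56 Hz mod fs = 20 Hz.
20 Hz > fs/2 = 18 Hz, folds to fs − 20 Hz = 16 Hz.
4 Hz ≤ fs/2 = 18 Hz, passes unchanged.
84 Hz mod fs = 12 Hz.
12 Hz ≤ fs/2 = 18 Hz, appears at 12 Hz.
Distinct values: {4 Hz, 12 Hz, 16 Hz}.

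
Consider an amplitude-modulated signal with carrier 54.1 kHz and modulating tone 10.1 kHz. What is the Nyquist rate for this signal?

128.4 kHz

AM sidebands sit at fc ± fm = 44 kHz and 64.2 kHz.
Highest-frequency component: 64.2 kHz.
Nyquist rate = 2 × 64.2 kHz = 128.4 kHz.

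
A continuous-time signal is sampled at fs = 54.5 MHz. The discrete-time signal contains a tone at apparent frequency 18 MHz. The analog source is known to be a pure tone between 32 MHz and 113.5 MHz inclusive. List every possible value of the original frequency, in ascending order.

36.5 MHz, 72.5 MHz, 91 MHz

Frequencies that alias to 18 MHz are k·fs ± 18 MHz for integer k ≥ 0.
k=0: 18 MHz.
k=1: 36.5 MHz, 72.5 MHz.
k=2: 91 MHz, 127 MHz.
k=3: 145.5 MHz, 181.5 MHz.
Within [32 MHz, 113.5 MHz]: 36.5 MHz, 72.5 MHz, 91 MHz.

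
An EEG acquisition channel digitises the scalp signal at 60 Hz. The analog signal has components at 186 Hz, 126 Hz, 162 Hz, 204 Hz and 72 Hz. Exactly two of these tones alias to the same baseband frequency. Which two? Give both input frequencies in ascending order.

126 Hz, 186 Hz

fs/2 = 30 Hz.
186 Hz mod fs = 6 Hz.
6 Hz ≤ fs/2 = 30 Hz, appears at 6 Hz.
126 Hz mod fs = 6 Hz.
6 Hz ≤ fs/2 = 30 Hz, appears at 6 Hz.
162 Hz mod fs = 42 Hz.
42 Hz > fs/2 = 30 Hz, folds to fs − 42 Hz = 18 Hz.
204 Hz mod fs = 24 Hz.
24 Hz ≤ fs/2 = 30 Hz, appears at 24 Hz.
72 Hz mod fs = 12 Hz.
12 Hz ≤ fs/2 = 30 Hz, appears at 12 Hz.
126 Hz and 186 Hz both map to 6 Hz.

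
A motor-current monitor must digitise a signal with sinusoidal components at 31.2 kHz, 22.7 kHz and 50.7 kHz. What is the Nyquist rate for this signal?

Highest-frequency component: 50.7 kHz.
Nyquist rate = 2 × 50.7 kHz = 101.4 kHz.

101.4 kHz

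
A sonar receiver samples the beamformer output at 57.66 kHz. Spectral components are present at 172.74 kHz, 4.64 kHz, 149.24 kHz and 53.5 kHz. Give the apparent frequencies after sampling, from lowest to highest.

0.24 kHz, 4.16 kHz, 4.64 kHz, 23.74 kHz

fs/2 = 28.83 kHz.
172.74 kHz mod fs = 57.42 kHz.
57.42 kHz > fs/2 = 28.83 kHz, folds to fs − 57.42 kHz = 0.24 kHz.
4.64 kHz ≤ fs/2 = 28.83 kHz, passes unchanged.
149.24 kHz mod fs = 33.92 kHz.
33.92 kHz > fs/2 = 28.83 kHz, folds to fs − 33.92 kHz = 23.74 kHz.
53.5 kHz > fs/2 = 28.83 kHz, folds to fs − 53.5 kHz = 4.16 kHz.
Distinct values: {0.24 kHz, 4.16 kHz, 4.64 kHz, 23.74 kHz}.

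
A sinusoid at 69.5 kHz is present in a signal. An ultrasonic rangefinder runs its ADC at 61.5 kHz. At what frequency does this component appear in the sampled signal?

69.5 kHz mod fs = 8 kHz.
8 kHz ≤ fs/2 = 30.75 kHz, appears at 8 kHz.

8 kHz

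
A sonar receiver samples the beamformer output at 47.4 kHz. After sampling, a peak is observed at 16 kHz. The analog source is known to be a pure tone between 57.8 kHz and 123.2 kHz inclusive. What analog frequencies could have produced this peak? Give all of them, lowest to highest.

63.4 kHz, 78.8 kHz, 110.8 kHz

Frequencies that alias to 16 kHz are k·fs ± 16 kHz for integer k ≥ 0.
k=0: 16 kHz.
k=1: 31.4 kHz, 63.4 kHz.
k=2: 78.8 kHz, 110.8 kHz.
k=3: 126.2 kHz, 158.2 kHz.
Within [57.8 kHz, 123.2 kHz]: 63.4 kHz, 78.8 kHz, 110.8 kHz.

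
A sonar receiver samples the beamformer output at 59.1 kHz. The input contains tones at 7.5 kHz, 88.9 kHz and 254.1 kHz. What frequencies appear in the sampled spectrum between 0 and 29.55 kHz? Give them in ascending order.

fs/2 = 29.55 kHz.
7.5 kHz ≤ fs/2 = 29.55 kHz, passes unchanged.
88.9 kHz mod fs = 29.8 kHz.
29.8 kHz > fs/2 = 29.55 kHz, folds to fs − 29.8 kHz = 29.3 kHz.
254.1 kHz mod fs = 17.7 kHz.
17.7 kHz ≤ fs/2 = 29.55 kHz, appears at 17.7 kHz.
Distinct values: {7.5 kHz, 17.7 kHz, 29.3 kHz}.

7.5 kHz, 17.7 kHz, 29.3 kHz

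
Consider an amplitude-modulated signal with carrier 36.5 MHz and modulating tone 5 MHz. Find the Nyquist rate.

83 MHz

AM sidebands sit at fc ± fm = 31.5 MHz and 41.5 MHz.
Highest-frequency component: 41.5 MHz.
Nyquist rate = 2 × 41.5 MHz = 83 MHz.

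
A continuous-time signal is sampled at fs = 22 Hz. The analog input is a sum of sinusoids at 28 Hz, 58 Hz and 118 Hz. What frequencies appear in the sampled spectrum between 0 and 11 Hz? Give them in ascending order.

fs/2 = 11 Hz.
28 Hz mod fs = 6 Hz.
6 Hz ≤ fs/2 = 11 Hz, appears at 6 Hz.
58 Hz mod fs = 14 Hz.
14 Hz > fs/2 = 11 Hz, folds to fs − 14 Hz = 8 Hz.
118 Hz mod fs = 8 Hz.
8 Hz ≤ fs/2 = 11 Hz, appears at 8 Hz.
Distinct values: {6 Hz, 8 Hz}.

6 Hz, 8 Hz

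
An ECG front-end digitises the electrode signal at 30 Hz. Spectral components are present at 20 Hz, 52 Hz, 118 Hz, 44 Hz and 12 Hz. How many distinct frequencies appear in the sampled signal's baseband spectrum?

5

fs/2 = 15 Hz.
20 Hz > fs/2 = 15 Hz, folds to fs − 20 Hz = 10 Hz.
52 Hz mod fs = 22 Hz.
22 Hz > fs/2 = 15 Hz, folds to fs − 22 Hz = 8 Hz.
118 Hz mod fs = 28 Hz.
28 Hz > fs/2 = 15 Hz, folds to fs − 28 Hz = 2 Hz.
44 Hz mod fs = 14 Hz.
14 Hz ≤ fs/2 = 15 Hz, appears at 14 Hz.
12 Hz ≤ fs/2 = 15 Hz, passes unchanged.
Distinct values: {2 Hz, 8 Hz, 10 Hz, 12 Hz, 14 Hz} → 5.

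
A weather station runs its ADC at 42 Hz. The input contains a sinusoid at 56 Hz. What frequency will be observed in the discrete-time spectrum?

14 Hz

56 Hz mod fs = 14 Hz.
14 Hz ≤ fs/2 = 21 Hz, appears at 14 Hz.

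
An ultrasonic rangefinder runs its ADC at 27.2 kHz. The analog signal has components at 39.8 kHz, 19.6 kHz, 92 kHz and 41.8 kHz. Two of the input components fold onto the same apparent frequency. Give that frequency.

fs/2 = 13.6 kHz.
39.8 kHz mod fs = 12.6 kHz.
12.6 kHz ≤ fs/2 = 13.6 kHz, appears at 12.6 kHz.
19.6 kHz > fs/2 = 13.6 kHz, folds to fs − 19.6 kHz = 7.6 kHz.
92 kHz mod fs = 10.4 kHz.
10.4 kHz ≤ fs/2 = 13.6 kHz, appears at 10.4 kHz.
41.8 kHz mod fs = 14.6 kHz.
14.6 kHz > fs/2 = 13.6 kHz, folds to fs − 14.6 kHz = 12.6 kHz.
39.8 kHz and 41.8 kHz both map to 12.6 kHz.

12.6 kHz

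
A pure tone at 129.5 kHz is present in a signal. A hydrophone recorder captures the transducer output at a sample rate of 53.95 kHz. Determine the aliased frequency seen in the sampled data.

21.6 kHz

129.5 kHz mod fs = 21.6 kHz.
21.6 kHz ≤ fs/2 = 26.975 kHz, appears at 21.6 kHz.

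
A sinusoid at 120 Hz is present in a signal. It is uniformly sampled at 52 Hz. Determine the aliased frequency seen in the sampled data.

16 Hz

120 Hz mod fs = 16 Hz.
16 Hz ≤ fs/2 = 26 Hz, appears at 16 Hz.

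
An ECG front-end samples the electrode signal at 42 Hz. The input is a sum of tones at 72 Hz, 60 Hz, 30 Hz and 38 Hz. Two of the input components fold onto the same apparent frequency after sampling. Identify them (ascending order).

30 Hz, 72 Hz

fs/2 = 21 Hz.
72 Hz mod fs = 30 Hz.
30 Hz > fs/2 = 21 Hz, folds to fs − 30 Hz = 12 Hz.
60 Hz mod fs = 18 Hz.
18 Hz ≤ fs/2 = 21 Hz, appears at 18 Hz.
30 Hz > fs/2 = 21 Hz, folds to fs − 30 Hz = 12 Hz.
38 Hz > fs/2 = 21 Hz, folds to fs − 38 Hz = 4 Hz.
30 Hz and 72 Hz both map to 12 Hz.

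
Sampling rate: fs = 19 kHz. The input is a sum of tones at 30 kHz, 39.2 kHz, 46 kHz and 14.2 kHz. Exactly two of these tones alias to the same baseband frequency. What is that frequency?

fs/2 = 9.5 kHz.
30 kHz mod fs = 11 kHz.
11 kHz > fs/2 = 9.5 kHz, folds to fs − 11 kHz = 8 kHz.
39.2 kHz mod fs = 1.2 kHz.
1.2 kHz ≤ fs/2 = 9.5 kHz, appears at 1.2 kHz.
46 kHz mod fs = 8 kHz.
8 kHz ≤ fs/2 = 9.5 kHz, appears at 8 kHz.
14.2 kHz > fs/2 = 9.5 kHz, folds to fs − 14.2 kHz = 4.8 kHz.
30 kHz and 46 kHz both map to 8 kHz.

8 kHz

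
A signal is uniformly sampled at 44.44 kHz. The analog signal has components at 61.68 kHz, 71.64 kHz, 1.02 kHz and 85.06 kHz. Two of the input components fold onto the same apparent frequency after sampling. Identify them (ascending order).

fs/2 = 22.22 kHz.
61.68 kHz mod fs = 17.24 kHz.
17.24 kHz ≤ fs/2 = 22.22 kHz, appears at 17.24 kHz.
71.64 kHz mod fs = 27.2 kHz.
27.2 kHz > fs/2 = 22.22 kHz, folds to fs − 27.2 kHz = 17.24 kHz.
1.02 kHz ≤ fs/2 = 22.22 kHz, passes unchanged.
85.06 kHz mod fs = 40.62 kHz.
40.62 kHz > fs/2 = 22.22 kHz, folds to fs − 40.62 kHz = 3.82 kHz.
61.68 kHz and 71.64 kHz both map to 17.24 kHz.

61.68 kHz, 71.64 kHz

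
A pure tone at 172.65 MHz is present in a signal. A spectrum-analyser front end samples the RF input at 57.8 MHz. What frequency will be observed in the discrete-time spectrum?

172.65 MHz mod fs = 57.05 MHz.
57.05 MHz > fs/2 = 28.9 MHz, folds to fs − 57.05 MHz = 0.75 MHz.

0.75 MHz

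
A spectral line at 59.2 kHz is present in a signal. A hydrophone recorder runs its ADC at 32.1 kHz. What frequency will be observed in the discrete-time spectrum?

59.2 kHz mod fs = 27.1 kHz.
27.1 kHz > fs/2 = 16.05 kHz, folds to fs − 27.1 kHz = 5 kHz.

5 kHz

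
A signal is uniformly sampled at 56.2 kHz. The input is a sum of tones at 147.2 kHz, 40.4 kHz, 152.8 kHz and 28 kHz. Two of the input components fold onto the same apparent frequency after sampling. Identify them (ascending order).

fs/2 = 28.1 kHz.
147.2 kHz mod fs = 34.8 kHz.
34.8 kHz > fs/2 = 28.1 kHz, folds to fs − 34.8 kHz = 21.4 kHz.
40.4 kHz > fs/2 = 28.1 kHz, folds to fs − 40.4 kHz = 15.8 kHz.
152.8 kHz mod fs = 40.4 kHz.
40.4 kHz > fs/2 = 28.1 kHz, folds to fs − 40.4 kHz = 15.8 kHz.
28 kHz ≤ fs/2 = 28.1 kHz, passes unchanged.
40.4 kHz and 152.8 kHz both map to 15.8 kHz.

40.4 kHz, 152.8 kHz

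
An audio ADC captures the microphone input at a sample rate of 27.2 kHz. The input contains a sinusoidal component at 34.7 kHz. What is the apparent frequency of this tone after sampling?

34.7 kHz mod fs = 7.5 kHz.
7.5 kHz ≤ fs/2 = 13.6 kHz, appears at 7.5 kHz.

7.5 kHz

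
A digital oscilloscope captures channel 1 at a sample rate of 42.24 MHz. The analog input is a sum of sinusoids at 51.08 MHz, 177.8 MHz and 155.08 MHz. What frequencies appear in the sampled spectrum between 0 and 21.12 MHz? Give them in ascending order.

fs/2 = 21.12 MHz.
51.08 MHz mod fs = 8.84 MHz.
8.84 MHz ≤ fs/2 = 21.12 MHz, appears at 8.84 MHz.
177.8 MHz mod fs = 8.84 MHz.
8.84 MHz ≤ fs/2 = 21.12 MHz, appears at 8.84 MHz.
155.08 MHz mod fs = 28.36 MHz.
28.36 MHz > fs/2 = 21.12 MHz, folds to fs − 28.36 MHz = 13.88 MHz.
Distinct values: {8.84 MHz, 13.88 MHz}.

8.84 MHz, 13.88 MHz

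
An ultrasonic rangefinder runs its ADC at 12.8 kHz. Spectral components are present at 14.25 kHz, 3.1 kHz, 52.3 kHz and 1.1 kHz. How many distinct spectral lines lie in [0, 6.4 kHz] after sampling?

fs/2 = 6.4 kHz.
14.25 kHz mod fs = 1.45 kHz.
1.45 kHz ≤ fs/2 = 6.4 kHz, appears at 1.45 kHz.
3.1 kHz ≤ fs/2 = 6.4 kHz, passes unchanged.
52.3 kHz mod fs = 1.1 kHz.
1.1 kHz ≤ fs/2 = 6.4 kHz, appears at 1.1 kHz.
1.1 kHz ≤ fs/2 = 6.4 kHz, passes unchanged.
Distinct values: {1.1 kHz, 1.45 kHz, 3.1 kHz} → 3.

3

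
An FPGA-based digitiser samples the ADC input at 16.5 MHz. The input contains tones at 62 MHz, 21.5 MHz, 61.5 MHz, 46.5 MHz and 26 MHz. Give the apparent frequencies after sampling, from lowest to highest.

3 MHz, 4 MHz, 4.5 MHz, 5 MHz, 7 MHz

fs/2 = 8.25 MHz.
62 MHz mod fs = 12.5 MHz.
12.5 MHz > fs/2 = 8.25 MHz, folds to fs − 12.5 MHz = 4 MHz.
21.5 MHz mod fs = 5 MHz.
5 MHz ≤ fs/2 = 8.25 MHz, appears at 5 MHz.
61.5 MHz mod fs = 12 MHz.
12 MHz > fs/2 = 8.25 MHz, folds to fs − 12 MHz = 4.5 MHz.
46.5 MHz mod fs = 13.5 MHz.
13.5 MHz > fs/2 = 8.25 MHz, folds to fs − 13.5 MHz = 3 MHz.
26 MHz mod fs = 9.5 MHz.
9.5 MHz > fs/2 = 8.25 MHz, folds to fs − 9.5 MHz = 7 MHz.
Distinct values: {3 MHz, 4 MHz, 4.5 MHz, 5 MHz, 7 MHz}.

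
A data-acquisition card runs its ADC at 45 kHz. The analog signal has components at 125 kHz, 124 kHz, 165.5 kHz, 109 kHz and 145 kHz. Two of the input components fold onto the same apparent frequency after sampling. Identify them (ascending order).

fs/2 = 22.5 kHz.
125 kHz mod fs = 35 kHz.
35 kHz > fs/2 = 22.5 kHz, folds to fs − 35 kHz = 10 kHz.
124 kHz mod fs = 34 kHz.
34 kHz > fs/2 = 22.5 kHz, folds to fs − 34 kHz = 11 kHz.
165.5 kHz mod fs = 30.5 kHz.
30.5 kHz > fs/2 = 22.5 kHz, folds to fs − 30.5 kHz = 14.5 kHz.
109 kHz mod fs = 19 kHz.
19 kHz ≤ fs/2 = 22.5 kHz, appears at 19 kHz.
145 kHz mod fs = 10 kHz.
10 kHz ≤ fs/2 = 22.5 kHz, appears at 10 kHz.
125 kHz and 145 kHz both map to 10 kHz.

125 kHz, 145 kHz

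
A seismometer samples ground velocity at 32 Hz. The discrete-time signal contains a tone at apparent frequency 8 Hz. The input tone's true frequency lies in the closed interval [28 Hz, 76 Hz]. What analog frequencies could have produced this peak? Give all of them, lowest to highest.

Frequencies that alias to 8 Hz are k·fs ± 8 Hz for integer k ≥ 0.
k=0: 8 Hz.
k=1: 24 Hz, 40 Hz.
k=2: 56 Hz, 72 Hz.
k=3: 88 Hz, 104 Hz.
Within [28 Hz, 76 Hz]: 40 Hz, 56 Hz, 72 Hz.

40 Hz, 56 Hz, 72 Hz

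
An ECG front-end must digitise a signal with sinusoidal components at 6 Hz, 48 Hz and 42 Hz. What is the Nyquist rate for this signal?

96 Hz

Highest-frequency component: 48 Hz.
Nyquist rate = 2 × 48 Hz = 96 Hz.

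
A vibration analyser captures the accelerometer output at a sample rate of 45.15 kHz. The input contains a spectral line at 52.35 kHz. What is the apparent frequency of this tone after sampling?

52.35 kHz mod fs = 7.2 kHz.
7.2 kHz ≤ fs/2 = 22.575 kHz, appears at 7.2 kHz.

7.2 kHz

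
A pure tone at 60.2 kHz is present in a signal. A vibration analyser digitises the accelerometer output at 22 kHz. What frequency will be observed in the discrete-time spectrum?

5.8 kHz

60.2 kHz mod fs = 16.2 kHz.
16.2 kHz > fs/2 = 11 kHz, folds to fs − 16.2 kHz = 5.8 kHz.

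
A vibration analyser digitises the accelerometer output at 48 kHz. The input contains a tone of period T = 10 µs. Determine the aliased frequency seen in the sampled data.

T = 10 µs → f = 1/T = 100 kHz.
100 kHz mod fs = 4 kHz.
4 kHz ≤ fs/2 = 24 kHz, appears at 4 kHz.

4 kHz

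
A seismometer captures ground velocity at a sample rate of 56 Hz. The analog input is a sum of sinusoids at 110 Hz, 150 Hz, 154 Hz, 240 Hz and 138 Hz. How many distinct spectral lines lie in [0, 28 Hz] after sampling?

fs/2 = 28 Hz.
110 Hz mod fs = 54 Hz.
54 Hz > fs/2 = 28 Hz, folds to fs − 54 Hz = 2 Hz.
150 Hz mod fs = 38 Hz.
38 Hz > fs/2 = 28 Hz, folds to fs − 38 Hz = 18 Hz.
154 Hz mod fs = 42 Hz.
42 Hz > fs/2 = 28 Hz, folds to fs − 42 Hz = 14 Hz.
240 Hz mod fs = 16 Hz.
16 Hz ≤ fs/2 = 28 Hz, appears at 16 Hz.
138 Hz mod fs = 26 Hz.
26 Hz ≤ fs/2 = 28 Hz, appears at 26 Hz.
Distinct values: {2 Hz, 14 Hz, 16 Hz, 18 Hz, 26 Hz} → 5.

5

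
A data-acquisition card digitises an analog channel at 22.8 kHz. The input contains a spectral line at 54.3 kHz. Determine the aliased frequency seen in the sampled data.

54.3 kHz mod fs = 8.7 kHz.
8.7 kHz ≤ fs/2 = 11.4 kHz, appears at 8.7 kHz.

8.7 kHz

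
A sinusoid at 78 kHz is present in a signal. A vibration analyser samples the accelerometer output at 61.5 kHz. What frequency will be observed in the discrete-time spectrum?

78 kHz mod fs = 16.5 kHz.
16.5 kHz ≤ fs/2 = 30.75 kHz, appears at 16.5 kHz.

16.5 kHz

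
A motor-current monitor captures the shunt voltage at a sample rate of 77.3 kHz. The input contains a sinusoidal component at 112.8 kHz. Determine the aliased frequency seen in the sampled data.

35.5 kHz

112.8 kHz mod fs = 35.5 kHz.
35.5 kHz ≤ fs/2 = 38.65 kHz, appears at 35.5 kHz.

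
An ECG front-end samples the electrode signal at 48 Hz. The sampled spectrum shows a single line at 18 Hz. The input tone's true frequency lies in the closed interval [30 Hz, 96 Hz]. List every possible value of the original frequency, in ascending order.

30 Hz, 66 Hz, 78 Hz

Frequencies that alias to 18 Hz are k·fs ± 18 Hz for integer k ≥ 0.
k=0: 18 Hz.
k=1: 30 Hz, 66 Hz.
k=2: 78 Hz, 114 Hz.
k=3: 126 Hz, 162 Hz.
Within [30 Hz, 96 Hz]: 30 Hz, 66 Hz, 78 Hz.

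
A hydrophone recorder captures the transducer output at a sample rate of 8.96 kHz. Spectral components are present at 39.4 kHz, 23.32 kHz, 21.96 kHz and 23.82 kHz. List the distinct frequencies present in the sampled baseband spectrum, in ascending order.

3.06 kHz, 3.56 kHz, 4.04 kHz

fs/2 = 4.48 kHz.
39.4 kHz mod fs = 3.56 kHz.
3.56 kHz ≤ fs/2 = 4.48 kHz, appears at 3.56 kHz.
23.32 kHz mod fs = 5.4 kHz.
5.4 kHz > fs/2 = 4.48 kHz, folds to fs − 5.4 kHz = 3.56 kHz.
21.96 kHz mod fs = 4.04 kHz.
4.04 kHz ≤ fs/2 = 4.48 kHz, appears at 4.04 kHz.
23.82 kHz mod fs = 5.9 kHz.
5.9 kHz > fs/2 = 4.48 kHz, folds to fs − 5.9 kHz = 3.06 kHz.
Distinct values: {3.06 kHz, 3.56 kHz, 4.04 kHz}.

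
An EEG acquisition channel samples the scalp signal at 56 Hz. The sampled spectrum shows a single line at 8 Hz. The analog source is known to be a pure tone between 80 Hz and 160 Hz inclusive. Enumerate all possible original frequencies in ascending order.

104 Hz, 120 Hz, 160 Hz

Frequencies that alias to 8 Hz are k·fs ± 8 Hz for integer k ≥ 0.
k=0: 8 Hz.
k=1: 48 Hz, 64 Hz.
k=2: 104 Hz, 120 Hz.
k=3: 160 Hz, 176 Hz.
k=4: 216 Hz, 232 Hz.
Within [80 Hz, 160 Hz]: 104 Hz, 120 Hz, 160 Hz.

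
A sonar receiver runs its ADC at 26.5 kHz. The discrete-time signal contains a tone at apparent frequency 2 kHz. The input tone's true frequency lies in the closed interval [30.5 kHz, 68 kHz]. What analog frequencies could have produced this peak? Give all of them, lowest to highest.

51 kHz, 55 kHz

Frequencies that alias to 2 kHz are k·fs ± 2 kHz for integer k ≥ 0.
k=0: 2 kHz.
k=1: 24.5 kHz, 28.5 kHz.
k=2: 51 kHz, 55 kHz.
k=3: 77.5 kHz, 81.5 kHz.
Within [30.5 kHz, 68 kHz]: 51 kHz, 55 kHz.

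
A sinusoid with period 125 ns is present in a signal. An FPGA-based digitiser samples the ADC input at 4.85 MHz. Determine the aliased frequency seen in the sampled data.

T = 125 ns → f = 1/T = 8 MHz.
8 MHz mod fs = 3.15 MHz.
3.15 MHz > fs/2 = 2.425 MHz, folds to fs − 3.15 MHz = 1.7 MHz.

1.7 MHz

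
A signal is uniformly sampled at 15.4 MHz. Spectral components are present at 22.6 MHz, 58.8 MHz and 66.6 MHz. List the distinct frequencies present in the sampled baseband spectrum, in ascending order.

fs/2 = 7.7 MHz.
22.6 MHz mod fs = 7.2 MHz.
7.2 MHz ≤ fs/2 = 7.7 MHz, appears at 7.2 MHz.
58.8 MHz mod fs = 12.6 MHz.
12.6 MHz > fs/2 = 7.7 MHz, folds to fs − 12.6 MHz = 2.8 MHz.
66.6 MHz mod fs = 5 MHz.
5 MHz ≤ fs/2 = 7.7 MHz, appears at 5 MHz.
Distinct values: {2.8 MHz, 5 MHz, 7.2 MHz}.

2.8 MHz, 5 MHz, 7.2 MHz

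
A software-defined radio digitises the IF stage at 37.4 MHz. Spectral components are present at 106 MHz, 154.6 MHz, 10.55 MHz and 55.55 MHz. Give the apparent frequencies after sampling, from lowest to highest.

fs/2 = 18.7 MHz.
106 MHz mod fs = 31.2 MHz.
31.2 MHz > fs/2 = 18.7 MHz, folds to fs − 31.2 MHz = 6.2 MHz.
154.6 MHz mod fs = 5 MHz.
5 MHz ≤ fs/2 = 18.7 MHz, appears at 5 MHz.
10.55 MHz ≤ fs/2 = 18.7 MHz, passes unchanged.
55.55 MHz mod fs = 18.15 MHz.
18.15 MHz ≤ fs/2 = 18.7 MHz, appears at 18.15 MHz.
Distinct values: {5 MHz, 6.2 MHz, 10.55 MHz, 18.15 MHz}.

5 MHz, 6.2 MHz, 10.55 MHz, 18.15 MHz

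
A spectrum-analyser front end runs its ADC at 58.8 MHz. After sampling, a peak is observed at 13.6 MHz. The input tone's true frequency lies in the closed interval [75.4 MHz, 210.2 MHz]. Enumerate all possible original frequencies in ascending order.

104 MHz, 131.2 MHz, 162.8 MHz, 190 MHz

Frequencies that alias to 13.6 MHz are k·fs ± 13.6 MHz for integer k ≥ 0.
k=0: 13.6 MHz.
k=1: 45.2 MHz, 72.4 MHz.
k=2: 104 MHz, 131.2 MHz.
k=3: 162.8 MHz, 190 MHz.
k=4: 221.6 MHz, 248.8 MHz.
Within [75.4 MHz, 210.2 MHz]: 104 MHz, 131.2 MHz, 162.8 MHz, 190 MHz.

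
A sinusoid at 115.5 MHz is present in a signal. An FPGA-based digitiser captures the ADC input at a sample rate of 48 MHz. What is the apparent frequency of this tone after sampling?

115.5 MHz mod fs = 19.5 MHz.
19.5 MHz ≤ fs/2 = 24 MHz, appears at 19.5 MHz.

19.5 MHz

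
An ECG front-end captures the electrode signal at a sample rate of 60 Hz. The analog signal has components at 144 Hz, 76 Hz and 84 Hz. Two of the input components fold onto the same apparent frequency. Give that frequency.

24 Hz

fs/2 = 30 Hz.
144 Hz mod fs = 24 Hz.
24 Hz ≤ fs/2 = 30 Hz, appears at 24 Hz.
76 Hz mod fs = 16 Hz.
16 Hz ≤ fs/2 = 30 Hz, appears at 16 Hz.
84 Hz mod fs = 24 Hz.
24 Hz ≤ fs/2 = 30 Hz, appears at 24 Hz.
84 Hz and 144 Hz both map to 24 Hz.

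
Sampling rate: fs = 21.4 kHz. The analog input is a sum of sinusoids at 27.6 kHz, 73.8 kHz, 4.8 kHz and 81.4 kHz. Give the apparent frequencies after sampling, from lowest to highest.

fs/2 = 10.7 kHz.
27.6 kHz mod fs = 6.2 kHz.
6.2 kHz ≤ fs/2 = 10.7 kHz, appears at 6.2 kHz.
73.8 kHz mod fs = 9.6 kHz.
9.6 kHz ≤ fs/2 = 10.7 kHz, appears at 9.6 kHz.
4.8 kHz ≤ fs/2 = 10.7 kHz, passes unchanged.
81.4 kHz mod fs = 17.2 kHz.
17.2 kHz > fs/2 = 10.7 kHz, folds to fs − 17.2 kHz = 4.2 kHz.
Distinct values: {4.2 kHz, 4.8 kHz, 6.2 kHz, 9.6 kHz}.

4.2 kHz, 4.8 kHz, 6.2 kHz, 9.6 kHz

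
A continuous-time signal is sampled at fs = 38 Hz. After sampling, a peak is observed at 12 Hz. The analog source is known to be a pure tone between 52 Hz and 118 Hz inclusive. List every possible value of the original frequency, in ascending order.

Frequencies that alias to 12 Hz are k·fs ± 12 Hz for integer k ≥ 0.
k=0: 12 Hz.
k=1: 26 Hz, 50 Hz.
k=2: 64 Hz, 88 Hz.
k=3: 102 Hz, 126 Hz.
k=4: 140 Hz, 164 Hz.
Within [52 Hz, 118 Hz]: 64 Hz, 88 Hz, 102 Hz.

64 Hz, 88 Hz, 102 Hz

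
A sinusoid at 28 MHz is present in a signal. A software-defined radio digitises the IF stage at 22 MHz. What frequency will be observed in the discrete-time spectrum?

6 MHz

28 MHz mod fs = 6 MHz.
6 MHz ≤ fs/2 = 11 MHz, appears at 6 MHz.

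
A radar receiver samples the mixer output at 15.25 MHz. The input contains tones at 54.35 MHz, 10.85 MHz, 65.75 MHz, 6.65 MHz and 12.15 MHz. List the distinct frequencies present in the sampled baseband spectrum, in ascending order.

3.1 MHz, 4.4 MHz, 4.75 MHz, 6.65 MHz

fs/2 = 7.625 MHz.
54.35 MHz mod fs = 8.6 MHz.
8.6 MHz > fs/2 = 7.625 MHz, folds to fs − 8.6 MHz = 6.65 MHz.
10.85 MHz > fs/2 = 7.625 MHz, folds to fs − 10.85 MHz = 4.4 MHz.
65.75 MHz mod fs = 4.75 MHz.
4.75 MHz ≤ fs/2 = 7.625 MHz, appears at 4.75 MHz.
6.65 MHz ≤ fs/2 = 7.625 MHz, passes unchanged.
12.15 MHz > fs/2 = 7.625 MHz, folds to fs − 12.15 MHz = 3.1 MHz.
Distinct values: {3.1 MHz, 4.4 MHz, 4.75 MHz, 6.65 MHz}.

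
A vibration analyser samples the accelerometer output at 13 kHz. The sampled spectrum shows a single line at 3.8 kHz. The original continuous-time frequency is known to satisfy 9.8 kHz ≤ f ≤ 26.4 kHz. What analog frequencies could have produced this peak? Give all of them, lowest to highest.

Frequencies that alias to 3.8 kHz are k·fs ± 3.8 kHz for integer k ≥ 0.
k=0: 3.8 kHz.
k=1: 9.2 kHz, 16.8 kHz.
k=2: 22.2 kHz, 29.8 kHz.
k=3: 35.2 kHz, 42.8 kHz.
Within [9.8 kHz, 26.4 kHz]: 16.8 kHz, 22.2 kHz.

16.8 kHz, 22.2 kHz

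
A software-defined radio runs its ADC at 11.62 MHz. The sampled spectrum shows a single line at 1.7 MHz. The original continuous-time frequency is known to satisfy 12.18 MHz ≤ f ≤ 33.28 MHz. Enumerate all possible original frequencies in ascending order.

Frequencies that alias to 1.7 MHz are k·fs ± 1.7 MHz for integer k ≥ 0.
k=0: 1.7 MHz.
k=1: 9.92 MHz, 13.32 MHz.
k=2: 21.54 MHz, 24.94 MHz.
k=3: 33.16 MHz, 36.56 MHz.
k=4: 44.78 MHz, 48.18 MHz.
Within [12.18 MHz, 33.28 MHz]: 13.32 MHz, 21.54 MHz, 24.94 MHz, 33.16 MHz.

13.32 MHz, 21.54 MHz, 24.94 MHz, 33.16 MHz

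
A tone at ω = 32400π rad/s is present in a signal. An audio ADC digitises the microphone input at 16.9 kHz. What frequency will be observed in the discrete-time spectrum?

ω = 32400π rad/s → f = ω/(2π) = 16200 Hz = 16.2 kHz.
16.2 kHz > fs/2 = 8.45 kHz, folds to fs − 16.2 kHz = 0.7 kHz.

0.7 kHz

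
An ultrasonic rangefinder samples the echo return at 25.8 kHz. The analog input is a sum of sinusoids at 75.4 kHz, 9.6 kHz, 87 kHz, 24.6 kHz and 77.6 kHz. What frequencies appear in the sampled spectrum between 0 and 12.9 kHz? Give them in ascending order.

0.2 kHz, 1.2 kHz, 2 kHz, 9.6 kHz

fs/2 = 12.9 kHz.
75.4 kHz mod fs = 23.8 kHz.
23.8 kHz > fs/2 = 12.9 kHz, folds to fs − 23.8 kHz = 2 kHz.
9.6 kHz ≤ fs/2 = 12.9 kHz, passes unchanged.
87 kHz mod fs = 9.6 kHz.
9.6 kHz ≤ fs/2 = 12.9 kHz, appears at 9.6 kHz.
24.6 kHz > fs/2 = 12.9 kHz, folds to fs − 24.6 kHz = 1.2 kHz.
77.6 kHz mod fs = 0.2 kHz.
0.2 kHz ≤ fs/2 = 12.9 kHz, appears at 0.2 kHz.
Distinct values: {0.2 kHz, 1.2 kHz, 2 kHz, 9.6 kHz}.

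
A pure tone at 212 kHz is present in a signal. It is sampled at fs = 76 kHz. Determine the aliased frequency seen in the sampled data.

212 kHz mod fs = 60 kHz.
60 kHz > fs/2 = 38 kHz, folds to fs − 60 kHz = 16 kHz.

16 kHz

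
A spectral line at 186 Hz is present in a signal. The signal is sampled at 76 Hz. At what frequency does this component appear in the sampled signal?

34 Hz

186 Hz mod fs = 34 Hz.
34 Hz ≤ fs/2 = 38 Hz, appears at 34 Hz.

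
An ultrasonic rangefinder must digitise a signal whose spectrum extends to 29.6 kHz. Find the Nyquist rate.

Nyquist rate = 2 × 29.6 kHz = 59.2 kHz.

59.2 kHz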